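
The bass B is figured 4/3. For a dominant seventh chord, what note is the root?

The figures 4/3 mean the fifth of the chord is in the bass. If B is the fifth of a dominant seventh chord, the root is E (chord tones E–G#–B–D).

E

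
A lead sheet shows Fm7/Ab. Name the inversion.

Fm7/Ab means F minor seventh with Ab in the bass. Ab is the third of F minor seventh (F–Ab–C–Eb), so this is first inversion.

first inversion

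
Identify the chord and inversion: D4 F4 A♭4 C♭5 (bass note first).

D diminished seventh, root position

The distinct note names are D, F, Ab, Cb. Stacked in thirds they read D–F–Ab–Cb, which is a diminished seventh chord on D.
D is the root of D diminished seventh; root in the bass means root position (figured bass 7).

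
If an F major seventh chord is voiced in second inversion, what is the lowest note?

In second inversion the fifth is lowest. For F major seventh (F–A–C–E) that is C.

C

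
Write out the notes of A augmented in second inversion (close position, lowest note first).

E#, A, C#

Spelling A augmented: A–C#–E#. In second inversion the fifth is bass, giving E#, A, C# from the bottom.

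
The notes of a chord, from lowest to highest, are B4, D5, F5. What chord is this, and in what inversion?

B diminished, root position

The distinct note names are B, D, F. Stacked in thirds they read B–D–F, which is a diminished triad on B.
B is the root of B diminished; root in the bass means root position (figured bass 5/3).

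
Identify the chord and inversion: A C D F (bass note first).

D minor seventh, second inversion

The distinct note names are A, C, D, F. Stacked in thirds they read D–F–A–C, which is a minor seventh chord on D.
The lowest note is A, the fifth of the chord, so this is second inversion (figured bass 4/3).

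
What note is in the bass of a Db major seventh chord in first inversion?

F

In first inversion the third is lowest. For Db major seventh (Db–F–Ab–C) that is F.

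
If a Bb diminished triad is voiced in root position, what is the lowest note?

In root position the root is lowest. For Bb diminished (Bb–Db–Fb) that is Bb.

Bb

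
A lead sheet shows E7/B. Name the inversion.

E7/B means E dominant seventh with B in the bass. B is the fifth of E dominant seventh (E–G#–B–D), so this is second inversion.

second inversion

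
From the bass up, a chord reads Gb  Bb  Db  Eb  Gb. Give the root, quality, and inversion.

The pitch classes Gb, Bb, Db, Eb arrange in thirds as Eb–Gb–Bb–Db: an Eb minor seventh chord.
Gb is the third of Eb minor seventh; third in the bass means first inversion (figured bass 6/5).

Eb minor seventh, first inversion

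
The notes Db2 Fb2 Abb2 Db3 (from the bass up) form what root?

Db

Db, Fb, Abb are the tones of a Db diminished triad (Db–Fb–Abb), making Db the root.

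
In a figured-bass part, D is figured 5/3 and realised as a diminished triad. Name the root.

The figures 5/3 mean the root of the chord is in the bass. If D is the root of a diminished triad, the root is D (chord tones D–F–Ab).

D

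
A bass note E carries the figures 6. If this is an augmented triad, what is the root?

The figures 6 mean the third of the chord is in the bass. If E is the third of an augmented triad, the root is C (chord tones C–E–G#).

C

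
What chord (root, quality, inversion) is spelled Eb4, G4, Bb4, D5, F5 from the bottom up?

Reducing to letter names: Eb, G, Bb, D, F. These stack in thirds as Eb–G–Bb–D–F — an Eb major ninth chord.
With the root (Eb) in the bass, the chord is in root position.

Eb major ninth, root position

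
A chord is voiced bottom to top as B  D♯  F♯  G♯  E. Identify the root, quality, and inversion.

E major ninth, second inversion

The pitch classes B, D#, F#, G#, E arrange in thirds as E–G#–B–D#–F#: an E major ninth chord.
The lowest note is B, the fifth of the chord, so this is second inversion.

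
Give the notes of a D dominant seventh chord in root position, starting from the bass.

Spelling D dominant seventh: D–F#–A–C. In root position the root is bass, giving D, F#, A, C from the bottom.

D, F#, A, C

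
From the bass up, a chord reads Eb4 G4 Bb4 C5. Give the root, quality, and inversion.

The pitch classes Eb, G, Bb, C arrange in thirds as C–Eb–G–Bb: a C minor seventh chord.
Eb is the third of C minor seventh; third in the bass means first inversion (figured bass 6/5).

C minor seventh, first inversion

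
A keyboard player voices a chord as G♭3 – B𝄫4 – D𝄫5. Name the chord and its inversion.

Reducing to letter names: Gb, Bbb, Dbb. These stack in thirds as Gb–Bbb–Dbb — a Gb diminished triad.
The lowest note is Gb, the root of the chord, so this is root position (figured bass 5/3).

Gb diminished, root position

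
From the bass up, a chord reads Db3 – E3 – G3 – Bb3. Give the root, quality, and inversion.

Reducing to letter names: Db, E, G, Bb. These stack in thirds as E–G–Bb–Db — an E diminished seventh chord.
With the seventh (Db) in the bass, the chord is in third inversion (figured bass 4/2).

E diminished seventh, third inversion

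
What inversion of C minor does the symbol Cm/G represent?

Cm/G means C minor with G in the bass. G is the fifth of C minor (C–Eb–G), so this is second inversion.

second inversion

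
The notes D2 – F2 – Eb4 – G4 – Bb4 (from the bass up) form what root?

Eb

Reordering D, F, Eb, G, Bb into stacked thirds gives Eb–G–Bb–D–F; the bottom of that stack, Eb, is the root.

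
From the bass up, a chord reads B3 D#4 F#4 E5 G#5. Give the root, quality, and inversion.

The distinct note names are B, D#, F#, E, G#. Stacked in thirds they read E–G#–B–D#–F#, which is a major ninth chord on E.
The lowest note is B, the fifth of the chord, so this is second inversion.

E major ninth, second inversion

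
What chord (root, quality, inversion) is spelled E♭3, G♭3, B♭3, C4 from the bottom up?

C half-diminished seventh, first inversion

The distinct note names are Eb, Gb, Bb, C. Stacked in thirds they read C–Eb–Gb–Bb, which is a half-diminished seventh chord on C.
Eb is the third of C half-diminished seventh; third in the bass means first inversion (figured bass 6/5).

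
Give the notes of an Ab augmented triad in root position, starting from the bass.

The chord tones are Ab–C–E. With the root (Ab) lowest for root position: Ab, C, E.

Ab, C, E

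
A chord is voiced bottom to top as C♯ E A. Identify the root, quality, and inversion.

Reducing to letter names: C#, E, A. These stack in thirds as A–C#–E — an A major triad.
The lowest note is C#, the third of the chord, so this is first inversion (figured bass 6).

A major, first inversion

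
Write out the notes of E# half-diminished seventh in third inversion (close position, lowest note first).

D#, E#, G#, B

The chord tones are E#–G#–B–D#. With the seventh (D#) lowest for third inversion: D#, E#, G#, B.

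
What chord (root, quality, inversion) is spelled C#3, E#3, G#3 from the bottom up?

Reducing to letter names: C#, E#, G#. These stack in thirds as C#–E#–G# — a C# major triad.
The lowest note is C#, the root of the chord, so this is root position (figured bass 5/3).

C# major, root position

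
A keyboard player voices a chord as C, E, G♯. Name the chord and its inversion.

The distinct note names are C, E, G#. Stacked in thirds they read C–E–G#, which is an augmented triad on C.
With the root (C) in the bass, the chord is in root position (figured bass 5/3).

C augmented, root position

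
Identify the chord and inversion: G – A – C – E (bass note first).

A minor seventh, third inversion

The pitch classes G, A, C, E arrange in thirds as A–C–E–G: an A minor seventh chord.
The lowest note is G, the seventh of the chord, so this is third inversion (figured bass 4/2).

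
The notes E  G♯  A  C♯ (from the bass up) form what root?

Reordering E, G#, A, C# into stacked thirds gives A–C#–E–G#; the bottom of that stack, A, is the root.

A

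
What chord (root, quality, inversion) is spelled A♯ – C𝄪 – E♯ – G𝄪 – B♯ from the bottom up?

The distinct note names are A#, C##, E#, G##, B#. Stacked in thirds they read A#–C##–E#–G##–B#, which is a major ninth chord on A#.
A# is the root of A# major ninth; root in the bass means root position.

A# major ninth, root position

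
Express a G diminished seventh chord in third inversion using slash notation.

Gdim7/Fb

Third inversion of G diminished seventh has the seventh (Fb) in the bass. As a slash chord: Gdim7/Fb.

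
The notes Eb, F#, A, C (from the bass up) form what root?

F#

Reordering Eb, F#, A, C into stacked thirds gives F#–A–C–Eb; the bottom of that stack, F#, is the root.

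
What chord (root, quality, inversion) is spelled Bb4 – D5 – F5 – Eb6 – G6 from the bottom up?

The distinct note names are Bb, D, F, Eb, G. Stacked in thirds they read Eb–G–Bb–D–F, which is a major ninth chord on Eb.
With the fifth (Bb) in the bass, the chord is in second inversion.

Eb major ninth, second inversion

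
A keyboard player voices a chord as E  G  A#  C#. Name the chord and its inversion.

The pitch classes E, G, A#, C# arrange in thirds as A#–C#–E–G: an A# diminished seventh chord.
The lowest note is E, the fifth of the chord, so this is second inversion (figured bass 4/3).

A# diminished seventh, second inversion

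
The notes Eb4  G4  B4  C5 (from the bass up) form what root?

C

Reordering Eb, G, B, C into stacked thirds gives C–Eb–G–B; the bottom of that stack, C, is the root.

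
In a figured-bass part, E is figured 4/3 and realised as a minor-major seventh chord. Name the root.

The figures 4/3 mean the fifth of the chord is in the bass. If E is the fifth of a minor-major seventh chord, the root is A (chord tones A–C–E–G#).

A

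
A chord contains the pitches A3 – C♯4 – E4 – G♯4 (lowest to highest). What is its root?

The distinct letter names are A, C#, E, G#. Arranged as a stack of thirds they read A–C#–E–G#, so A is the root (an A major seventh chord).

A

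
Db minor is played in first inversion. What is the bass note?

Db minor is Db–Fb–Ab. First inversion places the third in the bass: Fb.

Fb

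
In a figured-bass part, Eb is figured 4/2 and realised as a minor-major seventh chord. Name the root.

Fb

The figures 4/2 mean the seventh of the chord is in the bass. If Eb is the seventh of a minor-major seventh chord, the root is Fb (chord tones Fb–Abb–Cb–Eb).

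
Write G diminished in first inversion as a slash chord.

First inversion of G diminished has the third (Bb) in the bass. As a slash chord: Gdim/Bb.

Gdim/Bb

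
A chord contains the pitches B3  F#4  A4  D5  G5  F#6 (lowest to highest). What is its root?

G

Reordering B, F#, A, D, G into stacked thirds gives G–B–D–F#–A; the bottom of that stack, G, is the root.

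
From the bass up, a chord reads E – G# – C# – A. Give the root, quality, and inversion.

A major seventh, second inversion

The pitch classes E, G#, C#, A arrange in thirds as A–C#–E–G#: an A major seventh chord.
With the fifth (E) in the bass, the chord is in second inversion (figured bass 4/3).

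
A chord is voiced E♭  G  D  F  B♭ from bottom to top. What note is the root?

Eb

Reordering Eb, G, D, F, Bb into stacked thirds gives Eb–G–Bb–D–F; the bottom of that stack, Eb, is the root.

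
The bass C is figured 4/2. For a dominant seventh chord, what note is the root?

The figures 4/2 mean the seventh of the chord is in the bass. If C is the seventh of a dominant seventh chord, the root is D (chord tones D–F#–A–C).

D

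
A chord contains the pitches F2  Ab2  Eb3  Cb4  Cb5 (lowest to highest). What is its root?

F

The distinct letter names are F, Ab, Eb, Cb. Arranged as a stack of thirds they read F–Ab–Cb–Eb, so F is the root (an F half-diminished seventh chord).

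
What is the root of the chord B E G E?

E

B, E, G are the tones of an E minor triad (E–G–B), making E the root.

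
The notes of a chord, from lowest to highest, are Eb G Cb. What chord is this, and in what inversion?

Reducing to letter names: Eb, G, Cb. These stack in thirds as Cb–Eb–G — a Cb augmented triad.
With the third (Eb) in the bass, the chord is in first inversion (figured bass 6).

Cb augmented, first inversion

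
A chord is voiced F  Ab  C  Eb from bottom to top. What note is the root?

F, Ab, C, Eb are the tones of an F minor seventh chord (F–Ab–C–Eb), making F the root.

F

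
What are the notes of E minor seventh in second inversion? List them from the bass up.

Spelling E minor seventh: E–G–B–D. In second inversion the fifth is bass, giving B, D, E, G from the bottom.

B, D, E, G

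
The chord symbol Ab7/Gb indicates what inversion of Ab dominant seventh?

Ab7/Gb means Ab dominant seventh with Gb in the bass. Gb is the seventh of Ab dominant seventh (Ab–C–Eb–Gb), so this is third inversion.

third inversion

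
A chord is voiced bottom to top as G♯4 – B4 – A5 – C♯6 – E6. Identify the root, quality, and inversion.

A major ninth, third inversion

Reducing to letter names: G#, B, A, C#, E. These stack in thirds as A–C#–E–G#–B — an A major ninth chord.
G# is the seventh of A major ninth; seventh in the bass means third inversion.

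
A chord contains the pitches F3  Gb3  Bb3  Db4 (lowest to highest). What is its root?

Gb

F, Gb, Bb, Db are the tones of a Gb major seventh chord (Gb–Bb–Db–F), making Gb the root.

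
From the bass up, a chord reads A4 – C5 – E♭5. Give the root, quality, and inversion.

Reducing to letter names: A, C, Eb. These stack in thirds as A–C–Eb — an A diminished triad.
A is the root of A diminished; root in the bass means root position (figured bass 5/3).

A diminished, root position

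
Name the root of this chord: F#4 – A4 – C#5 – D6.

Reordering F#, A, C#, D into stacked thirds gives D–F#–A–C#; the bottom of that stack, D, is the root.

D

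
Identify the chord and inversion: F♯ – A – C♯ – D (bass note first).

Reducing to letter names: F#, A, C#, D. These stack in thirds as D–F#–A–C# — a D major seventh chord.
The lowest note is F#, the third of the chord, so this is first inversion (figured bass 6/5).

D major seventh, first inversion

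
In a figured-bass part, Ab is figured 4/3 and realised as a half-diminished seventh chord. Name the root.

The figures 4/3 mean the fifth of the chord is in the bass. If Ab is the fifth of a half-diminished seventh chord, the root is D (chord tones D–F–Ab–C).

D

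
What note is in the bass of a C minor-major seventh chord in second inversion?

C minor-major seventh is C–Eb–G–B. Second inversion places the fifth in the bass: G.

G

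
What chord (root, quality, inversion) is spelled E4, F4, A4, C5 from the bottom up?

The pitch classes E, F, A, C arrange in thirds as F–A–C–E: an F major seventh chord.
With the seventh (E) in the bass, the chord is in third inversion (figured bass 4/2).

F major seventh, third inversion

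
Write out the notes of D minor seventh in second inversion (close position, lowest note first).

The chord tones are D–F–A–C. With the fifth (A) lowest for second inversion: A, C, D, F.

A, C, D, F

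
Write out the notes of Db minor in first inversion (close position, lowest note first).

The chord tones are Db–Fb–Ab. With the third (Fb) lowest for first inversion: Fb, Ab, Db.

Fb, Ab, Db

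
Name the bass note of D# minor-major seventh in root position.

In root position the root is lowest. For D# minor-major seventh (D#–F#–A#–C##) that is D#.

D#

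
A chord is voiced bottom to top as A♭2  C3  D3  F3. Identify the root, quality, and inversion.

The distinct note names are Ab, C, D, F. Stacked in thirds they read D–F–Ab–C, which is a half-diminished seventh chord on D.
With the fifth (Ab) in the bass, the chord is in second inversion (figured bass 4/3).

D half-diminished seventh, second inversion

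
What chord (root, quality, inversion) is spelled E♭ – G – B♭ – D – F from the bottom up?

Eb major ninth, root position

The pitch classes Eb, G, Bb, D, F arrange in thirds as Eb–G–Bb–D–F: an Eb major ninth chord.
Eb is the root of Eb major ninth; root in the bass means root position.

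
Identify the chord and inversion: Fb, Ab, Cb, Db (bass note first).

Db minor seventh, first inversion

The pitch classes Fb, Ab, Cb, Db arrange in thirds as Db–Fb–Ab–Cb: a Db minor seventh chord.
With the third (Fb) in the bass, the chord is in first inversion (figured bass 6/5).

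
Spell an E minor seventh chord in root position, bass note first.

E, G, B, D

The chord tones are E–G–B–D. With the root (E) lowest for root position: E, G, B, D.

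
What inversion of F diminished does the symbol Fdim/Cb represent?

Fdim/Cb means F diminished with Cb in the bass. Cb is the fifth of F diminished (F–Ab–Cb), so this is second inversion.

second inversion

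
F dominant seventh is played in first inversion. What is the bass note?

A

F dominant seventh is F–A–C–Eb. First inversion places the third in the bass: A.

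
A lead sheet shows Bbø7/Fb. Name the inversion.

second inversion

Bbø7/Fb means Bb half-diminished seventh with Fb in the bass. Fb is the fifth of Bb half-diminished seventh (Bb–Db–Fb–Ab), so this is second inversion.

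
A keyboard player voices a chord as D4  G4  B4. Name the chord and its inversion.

G major, second inversion

Reducing to letter names: D, G, B. These stack in thirds as G–B–D — a G major triad.
D is the fifth of G major; fifth in the bass means second inversion (figured bass 6/4).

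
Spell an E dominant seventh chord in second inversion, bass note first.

B, D, E, G#

The chord tones are E–G#–B–D. With the fifth (B) lowest for second inversion: B, D, E, G#.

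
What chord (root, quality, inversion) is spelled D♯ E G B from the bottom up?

E minor-major seventh, third inversion

The distinct note names are D#, E, G, B. Stacked in thirds they read E–G–B–D#, which is a minor-major seventh chord on E.
With the seventh (D#) in the bass, the chord is in third inversion (figured bass 4/2).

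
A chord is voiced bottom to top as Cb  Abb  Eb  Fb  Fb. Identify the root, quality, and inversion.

Fb minor-major seventh, second inversion

The pitch classes Cb, Abb, Eb, Fb arrange in thirds as Fb–Abb–Cb–Eb: an Fb minor-major seventh chord.
Cb is the fifth of Fb minor-major seventh; fifth in the bass means second inversion (figured bass 4/3).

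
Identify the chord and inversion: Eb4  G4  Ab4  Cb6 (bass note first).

Ab minor-major seventh, second inversion

The pitch classes Eb, G, Ab, Cb arrange in thirds as Ab–Cb–Eb–G: an Ab minor-major seventh chord.
With the fifth (Eb) in the bass, the chord is in second inversion (figured bass 4/3).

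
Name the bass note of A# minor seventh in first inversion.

The third of A# minor seventh (A#–C#–E#–G#) is C#; that is the bass in first inversion.

C#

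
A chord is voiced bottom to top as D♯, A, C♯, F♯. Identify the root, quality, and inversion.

The distinct note names are D#, A, C#, F#. Stacked in thirds they read D#–F#–A–C#, which is a half-diminished seventh chord on D#.
The lowest note is D#, the root of the chord, so this is root position (figured bass 7).

D# half-diminished seventh, root position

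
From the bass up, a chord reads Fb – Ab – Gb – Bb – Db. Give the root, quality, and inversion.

Gb dominant ninth, third inversion

The distinct note names are Fb, Ab, Gb, Bb, Db. Stacked in thirds they read Gb–Bb–Db–Fb–Ab, which is a dominant ninth chord on Gb.
Fb is the seventh of Gb dominant ninth; seventh in the bass means third inversion.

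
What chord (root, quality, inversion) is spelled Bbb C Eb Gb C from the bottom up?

Reducing to letter names: Bbb, C, Eb, Gb. These stack in thirds as C–Eb–Gb–Bbb — a C diminished seventh chord.
The lowest note is Bbb, the seventh of the chord, so this is third inversion (figured bass 4/2).

C diminished seventh, third inversion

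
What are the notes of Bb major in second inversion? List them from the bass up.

Spelling Bb major: Bb–D–F. In second inversion the fifth is bass, giving F, Bb, D from the bottom.

F, Bb, D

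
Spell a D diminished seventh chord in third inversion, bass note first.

Spelling D diminished seventh: D–F–Ab–Cb. In third inversion the seventh is bass, giving Cb, D, F, Ab from the bottom.

Cb, D, F, Ab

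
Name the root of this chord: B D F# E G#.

E

B, D, F#, E, G# are the tones of an E dominant ninth chord (E–G#–B–D–F#), making E the root.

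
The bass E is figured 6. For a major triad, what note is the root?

The figures 6 mean the third of the chord is in the bass. If E is the third of a major triad, the root is C (chord tones C–E–G).

C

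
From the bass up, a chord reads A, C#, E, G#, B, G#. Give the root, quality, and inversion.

A major ninth, root position

The pitch classes A, C#, E, G#, B arrange in thirds as A–C#–E–G#–B: an A major ninth chord.
The lowest note is A, the root of the chord, so this is root position.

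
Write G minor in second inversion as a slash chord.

Second inversion of G minor has the fifth (D) in the bass. As a slash chord: Gm/D.

Gm/D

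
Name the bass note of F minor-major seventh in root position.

The root of F minor-major seventh (F–Ab–C–E) is F; that is the bass in root position.

F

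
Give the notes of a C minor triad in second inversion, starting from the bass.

Spelling C minor: C–Eb–G. In second inversion the fifth is bass, giving G, C, Eb from the bottom.

G, C, Eb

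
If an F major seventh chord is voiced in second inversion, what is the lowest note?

In second inversion the fifth is lowest. For F major seventh (F–A–C–E) that is C.

C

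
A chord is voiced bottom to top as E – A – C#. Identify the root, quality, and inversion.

A major, second inversion

The distinct note names are E, A, C#. Stacked in thirds they read A–C#–E, which is a major triad on A.
The lowest note is E, the fifth of the chord, so this is second inversion (figured bass 6/4).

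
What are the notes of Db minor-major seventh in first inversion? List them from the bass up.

The chord tones are Db–Fb–Ab–C. With the third (Fb) lowest for first inversion: Fb, Ab, C, Db.

Fb, Ab, C, Db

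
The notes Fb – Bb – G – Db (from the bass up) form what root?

G

The distinct letter names are Fb, Bb, G, Db. Arranged as a stack of thirds they read G–Bb–Db–Fb, so G is the root (a G diminished seventh chord).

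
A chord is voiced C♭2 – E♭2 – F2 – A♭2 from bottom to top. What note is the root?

F

Reordering Cb, Eb, F, Ab into stacked thirds gives F–Ab–Cb–Eb; the bottom of that stack, F, is the root.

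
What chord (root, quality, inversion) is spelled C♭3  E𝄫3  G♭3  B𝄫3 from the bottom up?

The distinct note names are Cb, Ebb, Gb, Bbb. Stacked in thirds they read Cb–Ebb–Gb–Bbb, which is a minor seventh chord on Cb.
With the root (Cb) in the bass, the chord is in root position (figured bass 7).

Cb minor seventh, root position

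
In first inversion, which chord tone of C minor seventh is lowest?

Eb

C minor seventh is C–Eb–G–Bb. First inversion places the third in the bass: Eb.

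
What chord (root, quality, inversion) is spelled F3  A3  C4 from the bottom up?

The pitch classes F, A, C arrange in thirds as F–A–C: an F major triad.
The lowest note is F, the root of the chord, so this is root position (figured bass 5/3).

F major, root position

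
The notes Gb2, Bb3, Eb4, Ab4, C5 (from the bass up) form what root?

Ab

Gb, Bb, Eb, Ab, C are the tones of an Ab dominant ninth chord (Ab–C–Eb–Gb–Bb), making Ab the root.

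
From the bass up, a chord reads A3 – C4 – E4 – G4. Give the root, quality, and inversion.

A minor seventh, root position

The pitch classes A, C, E, G arrange in thirds as A–C–E–G: an A minor seventh chord.
A is the root of A minor seventh; root in the bass means root position (figured bass 7).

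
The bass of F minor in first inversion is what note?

Ab

F minor is F–Ab–C. First inversion places the third in the bass: Ab.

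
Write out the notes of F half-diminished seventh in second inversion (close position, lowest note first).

Cb, Eb, F, Ab

Spelling F half-diminished seventh: F–Ab–Cb–Eb. In second inversion the fifth is bass, giving Cb, Eb, F, Ab from the bottom.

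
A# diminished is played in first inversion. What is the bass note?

C#

A# diminished is A#–C#–E. First inversion places the third in the bass: C#.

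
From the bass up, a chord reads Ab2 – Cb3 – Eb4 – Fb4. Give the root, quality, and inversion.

Fb major seventh, first inversion

The pitch classes Ab, Cb, Eb, Fb arrange in thirds as Fb–Ab–Cb–Eb: an Fb major seventh chord.
The lowest note is Ab, the third of the chord, so this is first inversion (figured bass 6/5).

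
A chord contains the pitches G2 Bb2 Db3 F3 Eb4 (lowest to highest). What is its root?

G, Bb, Db, F, Eb are the tones of an Eb dominant ninth chord (Eb–G–Bb–Db–F), making Eb the root.

Eb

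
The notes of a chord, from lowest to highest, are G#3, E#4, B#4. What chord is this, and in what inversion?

E# minor, first inversion

The pitch classes G#, E#, B# arrange in thirds as E#–G#–B#: an E# minor triad.
With the third (G#) in the bass, the chord is in first inversion (figured bass 6).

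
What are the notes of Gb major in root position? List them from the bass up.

Gb, Bb, Db

Gb major is Gb–Bb–Db. Root position puts the root (Gb) in the bass, with the remaining tones above: Gb, Bb, Db.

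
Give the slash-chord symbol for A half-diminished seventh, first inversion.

Aø7/C

First inversion of A half-diminished seventh has the third (C) in the bass. As a slash chord: Aø7/C.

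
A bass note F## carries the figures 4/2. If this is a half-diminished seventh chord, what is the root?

G##

The figures 4/2 mean the seventh of the chord is in the bass. If F## is the seventh of a half-diminished seventh chord, the root is G## (chord tones G##–B#–D#–F##).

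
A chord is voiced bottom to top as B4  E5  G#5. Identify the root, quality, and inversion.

The pitch classes B, E, G# arrange in thirds as E–G#–B: an E major triad.
B is the fifth of E major; fifth in the bass means second inversion (figured bass 6/4).

E major, second inversion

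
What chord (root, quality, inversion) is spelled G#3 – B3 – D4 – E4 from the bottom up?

E dominant seventh, first inversion

The distinct note names are G#, B, D, E. Stacked in thirds they read E–G#–B–D, which is a dominant seventh chord on E.
The lowest note is G#, the third of the chord, so this is first inversion (figured bass 6/5).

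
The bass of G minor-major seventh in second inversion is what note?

The fifth of G minor-major seventh (G–Bb–D–F#) is D; that is the bass in second inversion.

D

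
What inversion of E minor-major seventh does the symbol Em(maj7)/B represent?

second inversion

Em(maj7)/B means E minor-major seventh with B in the bass. B is the fifth of E minor-major seventh (E–G–B–D#), so this is second inversion.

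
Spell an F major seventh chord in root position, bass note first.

The chord tones are F–A–C–E. With the root (F) lowest for root position: F, A, C, E.

F, A, C, E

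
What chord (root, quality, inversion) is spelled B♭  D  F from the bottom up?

Bb major, root position

The distinct note names are Bb, D, F. Stacked in thirds they read Bb–D–F, which is a major triad on Bb.
With the root (Bb) in the bass, the chord is in root position (figured bass 5/3).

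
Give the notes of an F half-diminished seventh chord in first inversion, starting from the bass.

The chord tones are F–Ab–Cb–Eb. With the third (Ab) lowest for first inversion: Ab, Cb, Eb, F.

Ab, Cb, Eb, F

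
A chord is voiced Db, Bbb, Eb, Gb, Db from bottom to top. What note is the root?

Eb

Db, Bbb, Eb, Gb are the tones of an Eb half-diminished seventh chord (Eb–Gb–Bbb–Db), making Eb the root.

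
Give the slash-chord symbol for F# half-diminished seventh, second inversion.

Second inversion of F# half-diminished seventh has the fifth (C) in the bass. As a slash chord: F#ø7/C.

F#ø7/C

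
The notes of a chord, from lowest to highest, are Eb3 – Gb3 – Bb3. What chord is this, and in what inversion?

The pitch classes Eb, Gb, Bb arrange in thirds as Eb–Gb–Bb: an Eb minor triad.
The lowest note is Eb, the root of the chord, so this is root position (figured bass 5/3).

Eb minor, root position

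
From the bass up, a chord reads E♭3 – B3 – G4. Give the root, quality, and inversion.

Reducing to letter names: Eb, B, G. These stack in thirds as Eb–G–B — an Eb augmented triad.
Eb is the root of Eb augmented; root in the bass means root position (figured bass 5/3).

Eb augmented, root position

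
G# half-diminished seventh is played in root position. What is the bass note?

In root position the root is lowest. For G# half-diminished seventh (G#–B–D–F#) that is G#.

G#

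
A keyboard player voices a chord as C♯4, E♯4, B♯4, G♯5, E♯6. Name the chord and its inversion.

Reducing to letter names: C#, E#, B#, G#. These stack in thirds as C#–E#–G#–B# — a C# major seventh chord.
C# is the root of C# major seventh; root in the bass means root position (figured bass 7).

C# major seventh, root position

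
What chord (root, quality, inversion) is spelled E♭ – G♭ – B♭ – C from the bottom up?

The pitch classes Eb, Gb, Bb, C arrange in thirds as C–Eb–Gb–Bb: a C half-diminished seventh chord.
With the third (Eb) in the bass, the chord is in first inversion (figured bass 6/5).

C half-diminished seventh, first inversion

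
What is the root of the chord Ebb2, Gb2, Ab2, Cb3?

The distinct letter names are Ebb, Gb, Ab, Cb. Arranged as a stack of thirds they read Ab–Cb–Ebb–Gb, so Ab is the root (an Ab half-diminished seventh chord).

Ab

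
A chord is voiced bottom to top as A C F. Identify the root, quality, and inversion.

Reducing to letter names: A, C, F. These stack in thirds as F–A–C — an F major triad.
The lowest note is A, the third of the chord, so this is first inversion (figured bass 6).

F major, first inversion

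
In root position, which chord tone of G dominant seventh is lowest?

The root of G dominant seventh (G–B–D–F) is G; that is the bass in root position.

G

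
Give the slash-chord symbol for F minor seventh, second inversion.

Fm7/C

Second inversion of F minor seventh has the fifth (C) in the bass. As a slash chord: Fm7/C.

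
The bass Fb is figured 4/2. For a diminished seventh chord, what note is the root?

G

The figures 4/2 mean the seventh of the chord is in the bass. If Fb is the seventh of a diminished seventh chord, the root is G (chord tones G–Bb–Db–Fb).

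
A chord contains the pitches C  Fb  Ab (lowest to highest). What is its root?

C, Fb, Ab are the tones of an Fb augmented triad (Fb–Ab–C), making Fb the root.

Fb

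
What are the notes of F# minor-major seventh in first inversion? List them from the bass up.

F# minor-major seventh is F#–A–C#–E#. First inversion puts the third (A) in the bass, with the remaining tones above: A, C#, E#, F#.

A, C#, E#, F#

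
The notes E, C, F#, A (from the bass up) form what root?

Reordering E, C, F#, A into stacked thirds gives F#–A–C–E; the bottom of that stack, F#, is the root.

F#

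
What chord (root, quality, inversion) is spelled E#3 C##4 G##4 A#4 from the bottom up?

A# major seventh, second inversion

Reducing to letter names: E#, C##, G##, A#. These stack in thirds as A#–C##–E#–G## — an A# major seventh chord.
With the fifth (E#) in the bass, the chord is in second inversion (figured bass 4/3).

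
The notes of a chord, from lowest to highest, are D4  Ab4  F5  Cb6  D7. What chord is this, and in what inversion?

The distinct note names are D, Ab, F, Cb. Stacked in thirds they read D–F–Ab–Cb, which is a diminished seventh chord on D.
With the root (D) in the bass, the chord is in root position (figured bass 7).

D diminished seventh, root position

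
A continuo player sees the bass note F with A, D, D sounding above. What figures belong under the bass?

6

The notes F, A, D stack in thirds as D–F–A — a D minor triad. The bass F is the third, so this is first inversion: figured 6.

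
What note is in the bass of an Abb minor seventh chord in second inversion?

Ebb

The fifth of Abb minor seventh (Abb–Cbb–Ebb–Gbb) is Ebb; that is the bass in second inversion.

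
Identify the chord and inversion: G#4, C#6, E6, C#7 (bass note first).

The distinct note names are G#, C#, E. Stacked in thirds they read C#–E–G#, which is a minor triad on C#.
G# is the fifth of C# minor; fifth in the bass means second inversion (figured bass 6/4).

C# minor, second inversion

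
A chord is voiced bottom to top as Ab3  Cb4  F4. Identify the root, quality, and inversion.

F diminished, first inversion

The pitch classes Ab, Cb, F arrange in thirds as F–Ab–Cb: an F diminished triad.
The lowest note is Ab, the third of the chord, so this is first inversion (figured bass 6).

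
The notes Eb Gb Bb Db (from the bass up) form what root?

Reordering Eb, Gb, Bb, Db into stacked thirds gives Eb–Gb–Bb–Db; the bottom of that stack, Eb, is the root.

Eb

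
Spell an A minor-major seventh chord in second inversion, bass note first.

The chord tones are A–C–E–G#. With the fifth (E) lowest for second inversion: E, G#, A, C.

E, G#, A, C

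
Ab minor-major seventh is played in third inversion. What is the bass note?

G

In third inversion the seventh is lowest. For Ab minor-major seventh (Ab–Cb–Eb–G) that is G.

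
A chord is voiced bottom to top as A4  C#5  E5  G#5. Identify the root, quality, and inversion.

The pitch classes A, C#, E, G# arrange in thirds as A–C#–E–G#: an A major seventh chord.
A is the root of A major seventh; root in the bass means root position (figured bass 7).

A major seventh, root position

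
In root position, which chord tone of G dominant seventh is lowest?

G

In root position the root is lowest. For G dominant seventh (G–B–D–F) that is G.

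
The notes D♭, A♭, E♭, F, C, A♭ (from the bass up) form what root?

Db

The distinct letter names are Db, Ab, Eb, F, C. Arranged as a stack of thirds they read Db–F–Ab–C–Eb, so Db is the root (a Db major ninth chord).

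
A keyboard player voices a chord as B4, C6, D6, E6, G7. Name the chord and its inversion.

C major ninth, third inversion

Reducing to letter names: B, C, D, E, G. These stack in thirds as C–E–G–B–D — a C major ninth chord.
B is the seventh of C major ninth; seventh in the bass means third inversion.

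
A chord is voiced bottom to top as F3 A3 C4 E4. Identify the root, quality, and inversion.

F major seventh, root position

The pitch classes F, A, C, E arrange in thirds as F–A–C–E: an F major seventh chord.
F is the root of F major seventh; root in the bass means root position (figured bass 7).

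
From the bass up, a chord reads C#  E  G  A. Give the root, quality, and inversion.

A dominant seventh, first inversion

The pitch classes C#, E, G, A arrange in thirds as A–C#–E–G: an A dominant seventh chord.
The lowest note is C#, the third of the chord, so this is first inversion (figured bass 6/5).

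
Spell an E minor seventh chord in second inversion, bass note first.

B, D, E, G

Spelling E minor seventh: E–G–B–D. In second inversion the fifth is bass, giving B, D, E, G from the bottom.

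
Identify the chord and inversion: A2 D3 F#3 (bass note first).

D major, second inversion

Reducing to letter names: A, D, F#. These stack in thirds as D–F#–A — a D major triad.
With the fifth (A) in the bass, the chord is in second inversion (figured bass 6/4).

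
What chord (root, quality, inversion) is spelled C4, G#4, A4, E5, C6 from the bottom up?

The distinct note names are C, G#, A, E. Stacked in thirds they read A–C–E–G#, which is a minor-major seventh chord on A.
C is the third of A minor-major seventh; third in the bass means first inversion (figured bass 6/5).

A minor-major seventh, first inversion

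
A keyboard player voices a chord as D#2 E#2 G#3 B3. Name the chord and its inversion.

The pitch classes D#, E#, G#, B arrange in thirds as E#–G#–B–D#: an E# half-diminished seventh chord.
The lowest note is D#, the seventh of the chord, so this is third inversion (figured bass 4/2).

E# half-diminished seventh, third inversion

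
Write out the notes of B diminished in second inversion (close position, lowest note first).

B diminished is B–D–F. Second inversion puts the fifth (F) in the bass, with the remaining tones above: F, B, D.

F, B, D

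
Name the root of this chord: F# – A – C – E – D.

D

The distinct letter names are F#, A, C, E, D. Arranged as a stack of thirds they read D–F#–A–C–E, so D is the root (a D dominant ninth chord).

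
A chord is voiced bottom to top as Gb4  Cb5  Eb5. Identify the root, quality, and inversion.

Reducing to letter names: Gb, Cb, Eb. These stack in thirds as Cb–Eb–Gb — a Cb major triad.
With the fifth (Gb) in the bass, the chord is in second inversion (figured bass 6/4).

Cb major, second inversion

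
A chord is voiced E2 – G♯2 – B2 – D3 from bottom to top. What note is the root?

E, G#, B, D are the tones of an E dominant seventh chord (E–G#–B–D), making E the root.

E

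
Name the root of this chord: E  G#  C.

C

Reordering E, G#, C into stacked thirds gives C–E–G#; the bottom of that stack, C, is the root.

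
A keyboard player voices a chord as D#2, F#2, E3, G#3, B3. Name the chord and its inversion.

E major ninth, third inversion

The pitch classes D#, F#, E, G#, B arrange in thirds as E–G#–B–D#–F#: an E major ninth chord.
D# is the seventh of E major ninth; seventh in the bass means third inversion.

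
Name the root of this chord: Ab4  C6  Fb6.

Fb

Reordering Ab, C, Fb into stacked thirds gives Fb–Ab–C; the bottom of that stack, Fb, is the root.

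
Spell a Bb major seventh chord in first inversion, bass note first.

D, F, A, Bb

Spelling Bb major seventh: Bb–D–F–A. In first inversion the third is bass, giving D, F, A, Bb from the bottom.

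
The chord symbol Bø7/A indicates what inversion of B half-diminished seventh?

third inversion

Bø7/A means B half-diminished seventh with A in the bass. A is the seventh of B half-diminished seventh (B–D–F–A), so this is third inversion.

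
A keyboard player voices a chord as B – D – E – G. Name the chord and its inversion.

Reducing to letter names: B, D, E, G. These stack in thirds as E–G–B–D — an E minor seventh chord.
B is the fifth of E minor seventh; fifth in the bass means second inversion (figured bass 4/3).

E minor seventh, second inversion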